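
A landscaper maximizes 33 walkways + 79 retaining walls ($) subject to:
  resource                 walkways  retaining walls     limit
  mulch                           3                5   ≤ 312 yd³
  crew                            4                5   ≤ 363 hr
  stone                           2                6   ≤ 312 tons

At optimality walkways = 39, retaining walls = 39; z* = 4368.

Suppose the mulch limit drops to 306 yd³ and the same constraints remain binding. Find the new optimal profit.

Check each constraint at x*: mulch 312/312 (tight); crew 351/363 (slack 12); stone 312/312 (tight).
By complementary slackness, y = 0 for the non-binding constraint.
Dual feasibility on the basic columns requires 3·y_mulch + 2·y_stone = 33, 5·y_mulch + 6·y_stone = 79.
Solving: y_mulch = 5, y_stone = 9.
Δz = y_mulch·Δb = 5 × (-6) = -30, so new z* = 4368 − 30 = 4338.

4338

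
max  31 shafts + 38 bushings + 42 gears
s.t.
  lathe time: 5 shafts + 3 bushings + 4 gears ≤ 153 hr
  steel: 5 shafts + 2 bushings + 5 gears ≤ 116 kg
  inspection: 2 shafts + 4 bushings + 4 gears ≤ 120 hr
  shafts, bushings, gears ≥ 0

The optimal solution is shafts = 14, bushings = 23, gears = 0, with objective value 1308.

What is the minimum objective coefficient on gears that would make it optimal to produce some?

47

Check each constraint at x*: lathe time 139/153 (slack 14); steel 116/116 (tight); inspection 120/120 (tight).
Since lathe time is not tight, its dual is 0.
The binding rows give the dual system: 5·y_steel + 2·y_inspection = 31 and 2·y_steel + 4·y_inspection = 38.
Solving: y_steel = 3, y_inspection = 8.
gears enters the basis when its profit ≥ yᵀa₃ = 3·5 + 8·4 = 47.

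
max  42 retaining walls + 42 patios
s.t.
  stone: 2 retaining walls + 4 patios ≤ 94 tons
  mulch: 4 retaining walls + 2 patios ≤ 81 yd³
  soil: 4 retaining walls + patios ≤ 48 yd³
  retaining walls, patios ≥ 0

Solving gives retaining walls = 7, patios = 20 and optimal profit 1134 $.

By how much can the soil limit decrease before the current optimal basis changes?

Binding constraints: stone, soil. The basis is B = [[2,4],[4,1]] with det -14.
Per unit decrease in soil, x* moves by d = (-0.2857, 0.1429).
The basis stays optimal until retaining walls reaches 0; allowable decrease = 24.5 yd³.

24.5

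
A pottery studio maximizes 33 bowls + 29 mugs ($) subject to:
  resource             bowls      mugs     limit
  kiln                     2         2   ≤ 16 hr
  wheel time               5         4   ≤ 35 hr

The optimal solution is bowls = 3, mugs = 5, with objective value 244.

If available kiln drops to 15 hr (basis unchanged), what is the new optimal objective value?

237.5

At the optimum: kiln uses 16 of 16 (binding); wheel time uses 35 of 35 (binding).
The binding rows give the dual system: 2·y_kiln + 5·y_wheel time = 33 and 2·y_kiln + 4·y_wheel time = 29.
This yields shadow prices y_kiln = 6.5, y_wheel time = 4.
Δz = y_kiln·Δb = 6.5 × (-1) = -6.5, so new z* = 244 − 6.5 = 237.5.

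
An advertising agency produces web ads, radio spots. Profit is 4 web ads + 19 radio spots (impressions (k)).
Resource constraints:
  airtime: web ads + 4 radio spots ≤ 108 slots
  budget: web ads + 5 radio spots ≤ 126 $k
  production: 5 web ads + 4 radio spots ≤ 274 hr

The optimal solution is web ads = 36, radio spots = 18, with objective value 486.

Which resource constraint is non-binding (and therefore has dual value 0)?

production

airtime: 108/108 (binding)
budget: 126/126 (binding)
production: 252/274 (slack 22)
By complementary slackness, a constraint with positive slack has shadow price 0 → production.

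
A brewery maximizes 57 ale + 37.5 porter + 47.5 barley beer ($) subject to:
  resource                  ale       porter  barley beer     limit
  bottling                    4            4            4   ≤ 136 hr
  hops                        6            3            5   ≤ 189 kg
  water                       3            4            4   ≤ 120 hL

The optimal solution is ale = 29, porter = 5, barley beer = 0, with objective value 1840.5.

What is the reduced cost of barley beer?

At the optimum: bottling uses 136 of 136 (binding); hops uses 189 of 189 (binding); water uses 107 of 120 (slack = 13).
Since water is not tight, its dual is 0.
From A_Bᵀ y = c: 4·y_bottling + 6·y_hops = 57; 4·y_bottling + 3·y_hops = 37.5.
This yields shadow prices y_bottling = 4.5, y_hops = 6.5.
Reduced cost of barley beer: c₃ − yᵀa₃ = 47.5 − (4.5·4 + 6.5·5) = 47.5 − 50.5 = -3.

-3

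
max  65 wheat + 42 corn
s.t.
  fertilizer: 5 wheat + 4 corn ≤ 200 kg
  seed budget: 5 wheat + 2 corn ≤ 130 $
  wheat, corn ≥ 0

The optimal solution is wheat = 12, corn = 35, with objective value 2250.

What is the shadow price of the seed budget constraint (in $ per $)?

At the optimum: fertilizer uses 200 of 200 (binding); seed budget uses 130 of 130 (binding).
From A_Bᵀ y = c: 5·y_fertilizer + 5·y_seed budget = 65; 4·y_fertilizer + 2·y_seed budget = 42.
This yields shadow prices y_fertilizer = 8, y_seed budget = 5.
Shadow price of seed budget = 5.

5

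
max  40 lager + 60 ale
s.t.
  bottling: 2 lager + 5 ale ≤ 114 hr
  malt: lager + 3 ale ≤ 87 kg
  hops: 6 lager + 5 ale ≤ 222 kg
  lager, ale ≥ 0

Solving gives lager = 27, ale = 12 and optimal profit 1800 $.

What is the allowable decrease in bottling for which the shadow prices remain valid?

Binding constraints: bottling, hops. The basis is B = [[2,5],[6,5]] with det -20.
Per unit decrease in bottling, x* moves by d = (0.25, -0.3).
The basis stays optimal until ale reaches 0; allowable decrease = 40 hr.

40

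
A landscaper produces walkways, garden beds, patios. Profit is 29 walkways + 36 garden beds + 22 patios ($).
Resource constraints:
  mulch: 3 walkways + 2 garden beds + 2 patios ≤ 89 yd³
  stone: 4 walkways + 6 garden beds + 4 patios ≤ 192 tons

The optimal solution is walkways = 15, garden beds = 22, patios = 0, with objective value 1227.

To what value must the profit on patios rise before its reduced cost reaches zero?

26

Check each constraint at x*: mulch 89/89 (tight); stone 192/192 (tight).
The binding rows give the dual system: 3·y_mulch + 4·y_stone = 29 and 2·y_mulch + 6·y_stone = 36.
Solving: y_mulch = 3, y_stone = 5.
patios enters the basis when its profit ≥ yᵀa₃ = 3·2 + 5·4 = 26.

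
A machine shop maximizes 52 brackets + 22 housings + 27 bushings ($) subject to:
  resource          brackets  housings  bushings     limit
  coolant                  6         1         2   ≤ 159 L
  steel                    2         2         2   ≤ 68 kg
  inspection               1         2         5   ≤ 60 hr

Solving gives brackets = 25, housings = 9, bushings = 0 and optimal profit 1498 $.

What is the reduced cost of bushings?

Check each constraint at x*: coolant 159/159 (tight); steel 68/68 (tight); inspection 43/60 (slack 17).
Slack constraints have shadow price 0 (complementary slackness).
The binding rows give the dual system: 6·y_coolant + 2·y_steel = 52 and 1·y_coolant + 2·y_steel = 22.
This yields shadow prices y_coolant = 6, y_steel = 8.
Reduced cost of bushings: c₃ − yᵀa₃ = 27 − (6·2 + 8·2) = 27 − 28 = -1.

-1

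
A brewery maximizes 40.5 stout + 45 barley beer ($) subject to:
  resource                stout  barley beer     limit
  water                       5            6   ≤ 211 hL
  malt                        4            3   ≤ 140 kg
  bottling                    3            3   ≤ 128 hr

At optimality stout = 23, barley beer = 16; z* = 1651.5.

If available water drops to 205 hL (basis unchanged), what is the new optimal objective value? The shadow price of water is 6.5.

Δb = -6, so new z* = 1651.5 + (6.5)·(-6) = 1651.5 − 39 = 1612.5.

1612.5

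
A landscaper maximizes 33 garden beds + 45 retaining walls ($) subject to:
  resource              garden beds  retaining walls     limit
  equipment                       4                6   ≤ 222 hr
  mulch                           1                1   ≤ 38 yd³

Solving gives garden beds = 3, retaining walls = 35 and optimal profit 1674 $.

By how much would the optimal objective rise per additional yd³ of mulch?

Both equipment and mulch are binding at x*.
The binding rows give the dual system: 4·y_equipment + 1·y_mulch = 33 and 6·y_equipment + 1·y_mulch = 45.
→ y_equipment = 6 and y_mulch = 9.
Shadow price of mulch = 9.

9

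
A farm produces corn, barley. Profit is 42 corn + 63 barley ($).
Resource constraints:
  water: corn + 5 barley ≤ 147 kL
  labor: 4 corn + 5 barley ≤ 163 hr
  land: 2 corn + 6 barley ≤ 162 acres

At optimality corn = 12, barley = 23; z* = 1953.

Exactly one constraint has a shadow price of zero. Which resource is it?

water

water: 127/147 (slack 20)
labor: 163/163 (binding)
land: 162/162 (binding)
By complementary slackness, a constraint with positive slack has shadow price 0 → water.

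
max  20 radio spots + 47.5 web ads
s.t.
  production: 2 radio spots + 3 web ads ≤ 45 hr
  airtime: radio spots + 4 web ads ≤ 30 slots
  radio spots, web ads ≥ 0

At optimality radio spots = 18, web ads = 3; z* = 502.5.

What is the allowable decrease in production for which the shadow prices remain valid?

22.5

Binding constraints: production, airtime. The basis is B = [[2,3],[1,4]] with det 5.
Per unit decrease in production, x* moves by d = (-0.8, 0.2).
The basis stays optimal until radio spots reaches 0; allowable decrease = 22.5 hr.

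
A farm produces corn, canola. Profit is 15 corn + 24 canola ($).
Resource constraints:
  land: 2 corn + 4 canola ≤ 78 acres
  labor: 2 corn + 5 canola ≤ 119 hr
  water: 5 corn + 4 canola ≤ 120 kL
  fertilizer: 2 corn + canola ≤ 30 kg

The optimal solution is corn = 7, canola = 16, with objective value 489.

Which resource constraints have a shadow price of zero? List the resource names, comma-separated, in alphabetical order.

labor, water

land: 78/78 (binding)
labor: 94/119 (slack 25)
water: 99/120 (slack 21)
fertilizer: 30/30 (binding)
By complementary slackness, a constraint with positive slack has shadow price 0 → labor, water.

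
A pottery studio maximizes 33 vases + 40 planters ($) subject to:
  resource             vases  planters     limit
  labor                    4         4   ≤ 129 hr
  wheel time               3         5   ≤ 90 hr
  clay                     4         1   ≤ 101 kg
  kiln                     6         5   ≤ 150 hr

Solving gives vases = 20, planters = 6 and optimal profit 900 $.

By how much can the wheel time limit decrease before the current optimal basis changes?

Binding constraints: wheel time, kiln. The basis is B = [[3,5],[6,5]] with det -15.
Per unit decrease in wheel time, x* moves by d = (0.3333, -0.4).
The basis stays optimal until planters reaches 0; allowable decrease = 15 hr.

15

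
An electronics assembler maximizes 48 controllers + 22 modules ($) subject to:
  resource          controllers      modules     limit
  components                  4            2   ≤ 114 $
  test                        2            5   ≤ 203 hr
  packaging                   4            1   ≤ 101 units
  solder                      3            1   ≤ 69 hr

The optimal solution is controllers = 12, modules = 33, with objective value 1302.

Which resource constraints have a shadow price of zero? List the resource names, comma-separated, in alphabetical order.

packaging, test

components: 114/114 (binding)
test: 189/203 (slack 14)
packaging: 81/101 (slack 20)
solder: 69/69 (binding)
By complementary slackness, a constraint with positive slack has shadow price 0 → packaging, test.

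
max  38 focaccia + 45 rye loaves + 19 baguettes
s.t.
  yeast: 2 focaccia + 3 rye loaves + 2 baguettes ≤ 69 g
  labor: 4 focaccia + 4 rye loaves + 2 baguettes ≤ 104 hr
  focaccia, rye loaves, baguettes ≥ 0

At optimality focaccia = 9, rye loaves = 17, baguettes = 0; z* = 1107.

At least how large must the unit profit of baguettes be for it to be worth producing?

At the optimum: yeast uses 69 of 69 (binding); labor uses 104 of 104 (binding).
The binding rows give the dual system: 2·y_yeast + 4·y_labor = 38 and 3·y_yeast + 4·y_labor = 45.
Solving: y_yeast = 7, y_labor = 6.
baguettes enters the basis when its profit ≥ yᵀa₃ = 7·2 + 6·2 = 26.

26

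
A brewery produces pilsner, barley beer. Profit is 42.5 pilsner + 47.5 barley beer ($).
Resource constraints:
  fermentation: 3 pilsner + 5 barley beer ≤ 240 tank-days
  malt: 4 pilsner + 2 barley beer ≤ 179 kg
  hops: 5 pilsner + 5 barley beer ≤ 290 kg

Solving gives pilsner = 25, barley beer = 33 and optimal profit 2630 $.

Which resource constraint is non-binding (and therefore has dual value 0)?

malt

fermentation: 240/240 (binding)
malt: 166/179 (slack 13)
hops: 290/290 (binding)
By complementary slackness, a constraint with positive slack has shadow price 0 → malt.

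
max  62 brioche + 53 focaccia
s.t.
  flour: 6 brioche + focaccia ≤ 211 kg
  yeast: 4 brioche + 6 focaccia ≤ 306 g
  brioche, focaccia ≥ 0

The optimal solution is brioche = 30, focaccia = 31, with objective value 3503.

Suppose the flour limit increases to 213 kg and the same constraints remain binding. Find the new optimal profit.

3513

Both flour and yeast are binding at x*.
From A_Bᵀ y = c: 6·y_flour + 4·y_yeast = 62; 1·y_flour + 6·y_yeast = 53.
→ y_flour = 5 and y_yeast = 8.
Δz = y_flour·Δb = 5 × (2) = 10, so new z* = 3503 + 10 = 3513.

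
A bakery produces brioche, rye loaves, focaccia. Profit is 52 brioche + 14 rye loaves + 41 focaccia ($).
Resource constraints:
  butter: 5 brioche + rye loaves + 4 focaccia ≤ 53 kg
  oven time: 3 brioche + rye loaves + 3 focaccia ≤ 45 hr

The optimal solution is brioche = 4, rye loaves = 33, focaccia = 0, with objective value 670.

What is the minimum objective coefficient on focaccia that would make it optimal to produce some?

At the optimum: butter uses 53 of 53 (binding); oven time uses 45 of 45 (binding).
From A_Bᵀ y = c: 5·y_butter + 3·y_oven time = 52; 1·y_butter + 1·y_oven time = 14.
Solving: y_butter = 5, y_oven time = 9.
focaccia enters the basis when its profit ≥ yᵀa₃ = 5·4 + 9·3 = 47.

47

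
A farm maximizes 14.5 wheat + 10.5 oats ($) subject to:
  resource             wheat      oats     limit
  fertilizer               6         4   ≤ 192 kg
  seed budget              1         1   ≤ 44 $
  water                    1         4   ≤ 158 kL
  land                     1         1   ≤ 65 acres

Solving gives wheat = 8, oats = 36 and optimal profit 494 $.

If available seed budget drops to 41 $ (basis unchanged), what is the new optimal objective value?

486.5

Binding: fertilizer and seed budget. Non-binding: water (6 unused), land (21 unused).
Slack constraints have shadow price 0 (complementary slackness).
From A_Bᵀ y = c: 6·y_fertilizer + 1·y_seed budget = 14.5; 4·y_fertilizer + 1·y_seed budget = 10.5.
→ y_fertilizer = 2 and y_seed budget = 2.5.
Δz = y_seed budget·Δb = 2.5 × (-3) = -7.5, so new z* = 494 − 7.5 = 486.5.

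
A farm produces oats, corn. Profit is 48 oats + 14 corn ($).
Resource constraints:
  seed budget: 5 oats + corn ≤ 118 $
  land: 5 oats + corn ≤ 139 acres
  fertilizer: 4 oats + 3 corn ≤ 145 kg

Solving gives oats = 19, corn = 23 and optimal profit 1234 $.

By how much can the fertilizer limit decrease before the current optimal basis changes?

Binding constraints: seed budget, fertilizer. The basis is B = [[5,1],[4,3]] with det 11.
Per unit decrease in fertilizer, x* moves by d = (0.0909, -0.4545).
The basis stays optimal until corn reaches 0; allowable decrease = 50.6 kg.

50.6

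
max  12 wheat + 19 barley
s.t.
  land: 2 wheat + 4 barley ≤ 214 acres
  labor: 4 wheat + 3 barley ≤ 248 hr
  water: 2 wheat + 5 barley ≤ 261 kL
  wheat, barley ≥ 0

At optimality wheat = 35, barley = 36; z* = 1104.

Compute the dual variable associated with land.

At the optimum: land uses 214 of 214 (binding); labor uses 248 of 248 (binding); water uses 250 of 261 (slack = 11).
By complementary slackness, y = 0 for the non-binding constraint.
From A_Bᵀ y = c: 2·y_land + 4·y_labor = 12; 4·y_land + 3·y_labor = 19.
Solving: y_land = 4, y_labor = 1.
Shadow price of land = 4.

4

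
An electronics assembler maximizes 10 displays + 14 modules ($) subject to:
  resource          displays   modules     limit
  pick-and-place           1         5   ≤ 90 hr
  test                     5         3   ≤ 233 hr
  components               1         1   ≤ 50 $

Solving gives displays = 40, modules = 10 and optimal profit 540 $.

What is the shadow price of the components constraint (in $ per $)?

Check each constraint at x*: pick-and-place 90/90 (tight); test 230/233 (slack 3); components 50/50 (tight).
Slack constraints have shadow price 0 (complementary slackness).
From A_Bᵀ y = c: 1·y_pick-and-place + 1·y_components = 10; 5·y_pick-and-place + 1·y_components = 14.
This yields shadow prices y_pick-and-place = 1, y_components = 9.
Shadow price of components = 9.

9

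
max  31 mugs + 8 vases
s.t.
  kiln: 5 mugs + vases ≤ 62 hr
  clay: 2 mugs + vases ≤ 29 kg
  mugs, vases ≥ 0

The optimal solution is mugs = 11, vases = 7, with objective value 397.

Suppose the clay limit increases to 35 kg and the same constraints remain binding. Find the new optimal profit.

Both kiln and clay are binding at x*.
Dual feasibility on the basic columns requires 5·y_kiln + 2·y_clay = 31, 1·y_kiln + 1·y_clay = 8.
→ y_kiln = 5 and y_clay = 3.
Δz = y_clay·Δb = 3 × (6) = 18, so new z* = 397 + 18 = 415.

415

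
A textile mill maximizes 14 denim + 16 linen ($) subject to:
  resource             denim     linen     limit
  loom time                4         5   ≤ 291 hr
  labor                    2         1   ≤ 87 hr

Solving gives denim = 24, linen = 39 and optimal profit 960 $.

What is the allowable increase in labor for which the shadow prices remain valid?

Binding constraints: loom time, labor. The basis is B = [[4,5],[2,1]] with det -6.
Per unit increase in labor, x* moves by d = (0.8333, -0.6667).
The basis stays optimal until linen reaches 0; allowable increase = 58.5 hr.

58.5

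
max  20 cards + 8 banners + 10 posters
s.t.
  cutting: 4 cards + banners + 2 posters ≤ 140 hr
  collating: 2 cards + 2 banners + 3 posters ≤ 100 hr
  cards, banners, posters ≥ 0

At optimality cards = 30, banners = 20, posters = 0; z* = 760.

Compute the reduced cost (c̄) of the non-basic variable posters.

Both cutting and collating are binding at x*.
The binding rows give the dual system: 4·y_cutting + 2·y_collating = 20 and 1·y_cutting + 2·y_collating = 8.
Solving: y_cutting = 4, y_collating = 2.
Reduced cost of posters: c₃ − yᵀa₃ = 10 − (4·2 + 2·3) = 10 − 14 = -4.

-4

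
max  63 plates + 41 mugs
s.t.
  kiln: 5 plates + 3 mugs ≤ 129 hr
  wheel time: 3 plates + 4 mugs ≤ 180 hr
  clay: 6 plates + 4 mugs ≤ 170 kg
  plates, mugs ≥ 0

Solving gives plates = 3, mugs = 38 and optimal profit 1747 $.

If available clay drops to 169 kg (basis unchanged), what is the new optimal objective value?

1739

Check each constraint at x*: kiln 129/129 (tight); wheel time 161/180 (slack 19); clay 170/170 (tight).
By complementary slackness, y = 0 for the non-binding constraint.
From A_Bᵀ y = c: 5·y_kiln + 6·y_clay = 63; 3·y_kiln + 4·y_clay = 41.
This yields shadow prices y_kiln = 3, y_clay = 8.
Δz = y_clay·Δb = 8 × (-1) = -8, so new z* = 1747 − 8 = 1739.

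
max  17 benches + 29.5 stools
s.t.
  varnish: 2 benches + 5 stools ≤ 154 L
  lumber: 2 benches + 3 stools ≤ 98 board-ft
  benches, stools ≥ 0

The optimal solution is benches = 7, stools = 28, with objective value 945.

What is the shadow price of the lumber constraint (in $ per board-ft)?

Both varnish and lumber are binding at x*.
The binding rows give the dual system: 2·y_varnish + 2·y_lumber = 17 and 5·y_varnish + 3·y_lumber = 29.5.
Solving: y_varnish = 2, y_lumber = 6.5.
Shadow price of lumber = 6.5.

6.5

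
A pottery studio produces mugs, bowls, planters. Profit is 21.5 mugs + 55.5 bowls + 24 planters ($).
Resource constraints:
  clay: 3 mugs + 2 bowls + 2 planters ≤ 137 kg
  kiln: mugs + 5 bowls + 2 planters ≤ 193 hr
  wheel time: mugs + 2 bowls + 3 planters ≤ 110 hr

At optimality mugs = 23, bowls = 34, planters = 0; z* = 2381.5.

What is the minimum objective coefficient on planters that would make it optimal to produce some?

27

Binding: clay and kiln. Non-binding: wheel time (19 unused).
Slack constraints have shadow price 0 (complementary slackness).
Dual feasibility on the basic columns requires 3·y_clay + 1·y_kiln = 21.5, 2·y_clay + 5·y_kiln = 55.5.
Solving: y_clay = 4, y_kiln = 9.5.
planters enters the basis when its profit ≥ yᵀa₃ = 4·2 + 9.5·2 = 27.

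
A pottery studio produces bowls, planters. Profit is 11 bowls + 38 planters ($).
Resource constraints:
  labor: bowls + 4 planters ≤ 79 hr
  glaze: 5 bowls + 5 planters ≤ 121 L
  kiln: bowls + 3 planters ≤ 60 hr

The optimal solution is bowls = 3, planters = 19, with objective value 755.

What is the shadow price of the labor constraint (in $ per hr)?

Binding: labor and kiln. Non-binding: glaze (11 unused).
Since glaze is not tight, its dual is 0.
From A_Bᵀ y = c: 1·y_labor + 1·y_kiln = 11; 4·y_labor + 3·y_kiln = 38.
→ y_labor = 5 and y_kiln = 6.
Shadow price of labor = 5.

5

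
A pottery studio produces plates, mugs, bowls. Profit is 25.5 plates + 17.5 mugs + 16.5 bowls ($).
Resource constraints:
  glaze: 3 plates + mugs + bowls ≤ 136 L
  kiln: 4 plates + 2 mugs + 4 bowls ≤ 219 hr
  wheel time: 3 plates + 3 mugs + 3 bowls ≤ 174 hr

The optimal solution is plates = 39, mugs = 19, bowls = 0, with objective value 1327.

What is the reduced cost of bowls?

-1

Check each constraint at x*: glaze 136/136 (tight); kiln 194/219 (slack 25); wheel time 174/174 (tight).
Slack constraints have shadow price 0 (complementary slackness).
The binding rows give the dual system: 3·y_glaze + 3·y_wheel time = 25.5 and 1·y_glaze + 3·y_wheel time = 17.5.
This yields shadow prices y_glaze = 4, y_wheel time = 4.5.
Reduced cost of bowls: c₃ − yᵀa₃ = 16.5 − (4·1 + 4.5·3) = 16.5 − 17.5 = -1.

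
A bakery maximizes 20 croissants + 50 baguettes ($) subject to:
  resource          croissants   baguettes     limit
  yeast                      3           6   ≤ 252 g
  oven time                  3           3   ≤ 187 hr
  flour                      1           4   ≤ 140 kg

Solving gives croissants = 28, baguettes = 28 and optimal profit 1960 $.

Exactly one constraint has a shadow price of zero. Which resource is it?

yeast: 252/252 (binding)
oven time: 168/187 (slack 19)
flour: 140/140 (binding)
By complementary slackness, a constraint with positive slack has shadow price 0 → oven time.

oven time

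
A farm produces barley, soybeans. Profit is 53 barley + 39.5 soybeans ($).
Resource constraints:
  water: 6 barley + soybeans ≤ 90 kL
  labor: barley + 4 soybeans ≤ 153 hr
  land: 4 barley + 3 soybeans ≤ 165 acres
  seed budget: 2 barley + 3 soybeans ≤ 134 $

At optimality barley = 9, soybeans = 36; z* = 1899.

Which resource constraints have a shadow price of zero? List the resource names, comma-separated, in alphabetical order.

water: 90/90 (binding)
labor: 153/153 (binding)
land: 144/165 (slack 21)
seed budget: 126/134 (slack 8)
By complementary slackness, a constraint with positive slack has shadow price 0 → land, seed budget.

land, seed budget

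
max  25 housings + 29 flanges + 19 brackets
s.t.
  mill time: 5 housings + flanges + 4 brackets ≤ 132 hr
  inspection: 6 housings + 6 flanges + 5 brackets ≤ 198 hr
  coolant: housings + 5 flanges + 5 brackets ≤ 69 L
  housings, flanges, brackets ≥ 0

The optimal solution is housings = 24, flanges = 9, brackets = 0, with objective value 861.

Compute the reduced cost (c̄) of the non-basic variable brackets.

Check each constraint at x*: mill time 129/132 (slack 3); inspection 198/198 (tight); coolant 69/69 (tight).
By complementary slackness, y = 0 for the non-binding constraint.
The binding rows give the dual system: 6·y_inspection + 1·y_coolant = 25 and 6·y_inspection + 5·y_coolant = 29.
→ y_inspection = 4 and y_coolant = 1.
Reduced cost of brackets: c₃ − yᵀa₃ = 19 − (4·5 + 1·5) = 19 − 25 = -6.

-6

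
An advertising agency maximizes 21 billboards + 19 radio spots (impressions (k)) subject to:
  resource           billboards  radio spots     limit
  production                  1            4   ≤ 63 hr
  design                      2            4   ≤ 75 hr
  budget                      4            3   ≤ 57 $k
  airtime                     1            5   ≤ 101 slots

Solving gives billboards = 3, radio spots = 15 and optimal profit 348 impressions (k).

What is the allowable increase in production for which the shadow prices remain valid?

11.7

Binding constraints: production, budget. The basis is B = [[1,4],[4,3]] with det -13.
Per unit increase in production, x* moves by d = (-0.2308, 0.3077).
The basis stays optimal until design becomes binding; allowable increase = 11.7 hr.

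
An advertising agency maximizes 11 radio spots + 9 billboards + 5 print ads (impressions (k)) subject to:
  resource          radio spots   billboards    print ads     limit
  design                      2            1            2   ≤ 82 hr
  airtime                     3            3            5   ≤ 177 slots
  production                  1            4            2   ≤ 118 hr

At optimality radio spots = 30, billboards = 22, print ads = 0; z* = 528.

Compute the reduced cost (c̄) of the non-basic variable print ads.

-7

Binding: design and production. Non-binding: airtime (21 unused).
Since airtime is not tight, its dual is 0.
Dual feasibility on the basic columns requires 2·y_design + 1·y_production = 11, 1·y_design + 4·y_production = 9.
Solving: y_design = 5, y_production = 1.
Reduced cost of print ads: c₃ − yᵀa₃ = 5 − (5·2 + 1·2) = 5 − 12 = -7.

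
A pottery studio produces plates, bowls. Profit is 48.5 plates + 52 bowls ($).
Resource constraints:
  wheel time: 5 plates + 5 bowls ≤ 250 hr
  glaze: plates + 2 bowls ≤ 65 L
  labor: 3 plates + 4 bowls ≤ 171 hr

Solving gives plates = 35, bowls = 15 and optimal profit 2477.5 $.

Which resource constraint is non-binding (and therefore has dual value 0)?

wheel time: 250/250 (binding)
glaze: 65/65 (binding)
labor: 165/171 (slack 6)
By complementary slackness, a constraint with positive slack has shadow price 0 → labor.

labor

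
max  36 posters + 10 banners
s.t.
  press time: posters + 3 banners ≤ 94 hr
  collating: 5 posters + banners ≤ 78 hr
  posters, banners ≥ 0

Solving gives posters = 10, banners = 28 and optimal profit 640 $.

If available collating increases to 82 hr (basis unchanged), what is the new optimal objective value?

668

At the optimum: press time uses 94 of 94 (binding); collating uses 78 of 78 (binding).
From A_Bᵀ y = c: 1·y_press time + 5·y_collating = 36; 3·y_press time + 1·y_collating = 10.
Solving: y_press time = 1, y_collating = 7.
Δz = y_collating·Δb = 7 × (4) = 28, so new z* = 640 + 28 = 668.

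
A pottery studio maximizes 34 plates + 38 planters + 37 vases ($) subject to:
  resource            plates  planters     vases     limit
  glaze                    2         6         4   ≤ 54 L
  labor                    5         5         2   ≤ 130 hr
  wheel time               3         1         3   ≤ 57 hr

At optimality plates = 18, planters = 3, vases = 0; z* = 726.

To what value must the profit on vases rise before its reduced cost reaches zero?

Check each constraint at x*: glaze 54/54 (tight); labor 105/130 (slack 25); wheel time 57/57 (tight).
Since labor is not tight, its dual is 0.
Dual feasibility on the basic columns requires 2·y_glaze + 3·y_wheel time = 34, 6·y_glaze + 1·y_wheel time = 38.
This yields shadow prices y_glaze = 5, y_wheel time = 8.
vases enters the basis when its profit ≥ yᵀa₃ = 5·4 + 8·3 = 44.

44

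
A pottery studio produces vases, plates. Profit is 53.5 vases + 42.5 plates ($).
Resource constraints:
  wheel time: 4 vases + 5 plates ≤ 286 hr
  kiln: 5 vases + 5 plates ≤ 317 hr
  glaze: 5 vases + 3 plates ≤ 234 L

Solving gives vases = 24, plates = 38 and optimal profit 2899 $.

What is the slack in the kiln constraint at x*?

7

kiln used = 5·24 + 5·38 = 310; slack = 317 − 310 = 7.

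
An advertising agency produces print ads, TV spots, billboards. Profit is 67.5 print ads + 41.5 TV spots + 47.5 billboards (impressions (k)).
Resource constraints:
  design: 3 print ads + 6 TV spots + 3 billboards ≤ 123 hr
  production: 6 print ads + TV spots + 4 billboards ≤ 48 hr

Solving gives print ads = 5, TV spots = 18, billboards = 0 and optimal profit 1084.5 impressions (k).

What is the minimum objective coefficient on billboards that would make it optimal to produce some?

50.5

Check each constraint at x*: design 123/123 (tight); production 48/48 (tight).
The binding rows give the dual system: 3·y_design + 6·y_production = 67.5 and 6·y_design + 1·y_production = 41.5.
This yields shadow prices y_design = 5.5, y_production = 8.5.
billboards enters the basis when its profit ≥ yᵀa₃ = 5.5·3 + 8.5·4 = 50.5.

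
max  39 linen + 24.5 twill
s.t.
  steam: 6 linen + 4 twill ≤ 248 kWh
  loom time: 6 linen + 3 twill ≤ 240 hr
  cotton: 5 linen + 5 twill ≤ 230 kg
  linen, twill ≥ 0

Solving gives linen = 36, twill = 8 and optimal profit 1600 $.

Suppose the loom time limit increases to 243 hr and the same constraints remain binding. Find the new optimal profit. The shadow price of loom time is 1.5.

1604.5

Δb = 3, so new z* = 1600 + (1.5)·(3) = 1600 + 4.5 = 1604.5.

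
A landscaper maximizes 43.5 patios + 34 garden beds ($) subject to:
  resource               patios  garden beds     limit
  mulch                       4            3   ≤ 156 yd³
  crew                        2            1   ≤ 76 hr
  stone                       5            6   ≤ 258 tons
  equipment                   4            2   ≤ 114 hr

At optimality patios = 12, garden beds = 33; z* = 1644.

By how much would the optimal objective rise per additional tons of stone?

Check each constraint at x*: mulch 147/156 (slack 9); crew 57/76 (slack 19); stone 258/258 (tight); equipment 114/114 (tight).
By complementary slackness, y = 0 for the non-binding constraints.
Dual feasibility on the basic columns requires 5·y_stone + 4·y_equipment = 43.5, 6·y_stone + 2·y_equipment = 34.
→ y_stone = 3.5 and y_equipment = 6.5.
Shadow price of stone = 3.5.

3.5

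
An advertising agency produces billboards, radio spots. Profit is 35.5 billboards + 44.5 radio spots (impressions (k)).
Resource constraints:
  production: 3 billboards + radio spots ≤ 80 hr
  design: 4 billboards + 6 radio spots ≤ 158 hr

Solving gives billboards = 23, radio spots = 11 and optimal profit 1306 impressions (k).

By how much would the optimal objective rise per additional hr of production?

2.5

Both production and design are binding at x*.
From A_Bᵀ y = c: 3·y_production + 4·y_design = 35.5; 1·y_production + 6·y_design = 44.5.
This yields shadow prices y_production = 2.5, y_design = 7.
Shadow price of production = 2.5.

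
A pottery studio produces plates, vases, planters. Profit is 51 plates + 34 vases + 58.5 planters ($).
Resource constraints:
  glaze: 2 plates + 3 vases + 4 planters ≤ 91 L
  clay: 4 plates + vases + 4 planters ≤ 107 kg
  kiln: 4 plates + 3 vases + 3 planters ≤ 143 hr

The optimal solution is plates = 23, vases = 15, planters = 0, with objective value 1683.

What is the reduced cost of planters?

Check each constraint at x*: glaze 91/91 (tight); clay 107/107 (tight); kiln 137/143 (slack 6).
Since kiln is not tight, its dual is 0.
From A_Bᵀ y = c: 2·y_glaze + 4·y_clay = 51; 3·y_glaze + 1·y_clay = 34.
This yields shadow prices y_glaze = 8.5, y_clay = 8.5.
Reduced cost of planters: c₃ − yᵀa₃ = 58.5 − (8.5·4 + 8.5·4) = 58.5 − 68 = -9.5.

-9.5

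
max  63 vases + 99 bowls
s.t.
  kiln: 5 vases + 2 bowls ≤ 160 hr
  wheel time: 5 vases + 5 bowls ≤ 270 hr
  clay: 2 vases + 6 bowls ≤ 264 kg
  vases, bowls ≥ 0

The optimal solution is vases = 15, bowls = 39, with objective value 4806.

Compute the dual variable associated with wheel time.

9

Binding: wheel time and clay. Non-binding: kiln (7 unused).
By complementary slackness, y = 0 for the non-binding constraint.
From A_Bᵀ y = c: 5·y_wheel time + 2·y_clay = 63; 5·y_wheel time + 6·y_clay = 99.
→ y_wheel time = 9 and y_clay = 9.
Shadow price of wheel time = 9.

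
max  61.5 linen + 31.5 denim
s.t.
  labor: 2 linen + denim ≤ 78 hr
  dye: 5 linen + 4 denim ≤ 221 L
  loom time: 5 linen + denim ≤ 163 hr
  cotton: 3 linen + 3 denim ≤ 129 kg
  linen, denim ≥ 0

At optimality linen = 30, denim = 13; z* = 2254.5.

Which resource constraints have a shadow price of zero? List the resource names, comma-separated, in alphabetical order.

dye, labor

labor: 73/78 (slack 5)
dye: 202/221 (slack 19)
loom time: 163/163 (binding)
cotton: 129/129 (binding)
By complementary slackness, a constraint with positive slack has shadow price 0 → dye, labor.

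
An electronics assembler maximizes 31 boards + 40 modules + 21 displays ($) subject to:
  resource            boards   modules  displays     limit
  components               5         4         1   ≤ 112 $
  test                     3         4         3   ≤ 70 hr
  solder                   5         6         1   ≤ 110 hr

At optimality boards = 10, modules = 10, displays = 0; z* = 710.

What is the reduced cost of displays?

-2

Check each constraint at x*: components 90/112 (slack 22); test 70/70 (tight); solder 110/110 (tight).
Since components is not tight, its dual is 0.
From A_Bᵀ y = c: 3·y_test + 5·y_solder = 31; 4·y_test + 6·y_solder = 40.
Solving: y_test = 7, y_solder = 2.
Reduced cost of displays: c₃ − yᵀa₃ = 21 − (7·3 + 2·1) = 21 − 23 = -2.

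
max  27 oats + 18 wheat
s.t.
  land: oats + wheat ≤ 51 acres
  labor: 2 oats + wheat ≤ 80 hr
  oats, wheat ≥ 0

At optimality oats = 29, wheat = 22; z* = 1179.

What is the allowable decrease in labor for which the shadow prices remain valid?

Binding constraints: land, labor. The basis is B = [[1,1],[2,1]] with det -1.
Per unit decrease in labor, x* moves by d = (-1, 1).
The basis stays optimal until oats reaches 0; allowable decrease = 29 hr.

29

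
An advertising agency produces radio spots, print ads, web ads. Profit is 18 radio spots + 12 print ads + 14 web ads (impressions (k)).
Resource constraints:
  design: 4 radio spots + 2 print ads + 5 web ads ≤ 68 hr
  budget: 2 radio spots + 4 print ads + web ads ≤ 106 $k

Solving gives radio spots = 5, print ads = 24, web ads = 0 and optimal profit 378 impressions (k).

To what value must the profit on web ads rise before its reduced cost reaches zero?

Both design and budget are binding at x*.
The binding rows give the dual system: 4·y_design + 2·y_budget = 18 and 2·y_design + 4·y_budget = 12.
→ y_design = 4 and y_budget = 1.
web ads enters the basis when its profit ≥ yᵀa₃ = 4·5 + 1·1 = 21.

21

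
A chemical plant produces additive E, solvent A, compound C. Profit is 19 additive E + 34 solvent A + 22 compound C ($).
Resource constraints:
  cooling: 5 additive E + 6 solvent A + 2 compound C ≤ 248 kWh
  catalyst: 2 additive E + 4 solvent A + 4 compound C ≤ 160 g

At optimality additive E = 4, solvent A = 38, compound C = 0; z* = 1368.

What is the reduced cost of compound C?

Check each constraint at x*: cooling 248/248 (tight); catalyst 160/160 (tight).
From A_Bᵀ y = c: 5·y_cooling + 2·y_catalyst = 19; 6·y_cooling + 4·y_catalyst = 34.
→ y_cooling = 1 and y_catalyst = 7.
Reduced cost of compound C: c₃ − yᵀa₃ = 22 − (1·2 + 7·4) = 22 − 30 = -8.

-8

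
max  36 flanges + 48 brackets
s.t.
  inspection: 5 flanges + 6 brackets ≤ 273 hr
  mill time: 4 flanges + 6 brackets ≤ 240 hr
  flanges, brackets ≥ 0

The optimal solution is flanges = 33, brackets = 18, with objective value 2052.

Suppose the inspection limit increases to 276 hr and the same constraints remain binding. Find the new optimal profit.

2064

Check each constraint at x*: inspection 273/273 (tight); mill time 240/240 (tight).
Dual feasibility on the basic columns requires 5·y_inspection + 4·y_mill time = 36, 6·y_inspection + 6·y_mill time = 48.
→ y_inspection = 4 and y_mill time = 4.
Δz = y_inspection·Δb = 4 × (3) = 12, so new z* = 2052 + 12 = 2064.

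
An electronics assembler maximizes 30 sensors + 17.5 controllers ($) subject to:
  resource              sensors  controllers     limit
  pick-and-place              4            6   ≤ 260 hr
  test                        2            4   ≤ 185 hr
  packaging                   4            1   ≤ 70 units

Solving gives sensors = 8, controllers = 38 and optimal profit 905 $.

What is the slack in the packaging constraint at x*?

packaging used = 4·8 + 1·38 = 70; slack = 70 − 70 = 0.

0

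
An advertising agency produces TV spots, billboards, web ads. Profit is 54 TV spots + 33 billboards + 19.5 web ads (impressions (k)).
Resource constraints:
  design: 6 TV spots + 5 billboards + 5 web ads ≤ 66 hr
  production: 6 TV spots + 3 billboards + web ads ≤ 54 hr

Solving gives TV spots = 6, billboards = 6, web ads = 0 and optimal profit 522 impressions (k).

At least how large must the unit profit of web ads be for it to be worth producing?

21

Both design and production are binding at x*.
Dual feasibility on the basic columns requires 6·y_design + 6·y_production = 54, 5·y_design + 3·y_production = 33.
Solving: y_design = 3, y_production = 6.
web ads enters the basis when its profit ≥ yᵀa₃ = 3·5 + 6·1 = 21.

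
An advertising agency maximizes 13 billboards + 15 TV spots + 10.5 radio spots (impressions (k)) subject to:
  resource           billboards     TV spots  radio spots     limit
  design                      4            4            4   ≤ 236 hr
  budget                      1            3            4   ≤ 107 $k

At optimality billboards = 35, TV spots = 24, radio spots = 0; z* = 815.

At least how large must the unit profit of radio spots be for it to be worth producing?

Both design and budget are binding at x*.
From A_Bᵀ y = c: 4·y_design + 1·y_budget = 13; 4·y_design + 3·y_budget = 15.
Solving: y_design = 3, y_budget = 1.
radio spots enters the basis when its profit ≥ yᵀa₃ = 3·4 + 1·4 = 16.

16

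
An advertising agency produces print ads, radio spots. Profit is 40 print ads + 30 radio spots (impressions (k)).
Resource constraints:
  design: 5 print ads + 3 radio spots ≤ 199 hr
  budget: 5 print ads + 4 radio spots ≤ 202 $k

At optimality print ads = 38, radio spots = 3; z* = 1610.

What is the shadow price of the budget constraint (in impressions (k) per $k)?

At the optimum: design uses 199 of 199 (binding); budget uses 202 of 202 (binding).
The binding rows give the dual system: 5·y_design + 5·y_budget = 40 and 3·y_design + 4·y_budget = 30.
This yields shadow prices y_design = 2, y_budget = 6.
Shadow price of budget = 6.

6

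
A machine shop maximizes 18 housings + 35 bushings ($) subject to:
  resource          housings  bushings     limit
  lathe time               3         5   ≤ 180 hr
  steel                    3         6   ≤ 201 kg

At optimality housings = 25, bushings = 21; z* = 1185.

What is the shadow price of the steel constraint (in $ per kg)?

Both lathe time and steel are binding at x*.
From A_Bᵀ y = c: 3·y_lathe time + 3·y_steel = 18; 5·y_lathe time + 6·y_steel = 35.
→ y_lathe time = 1 and y_steel = 5.
Shadow price of steel = 5.

5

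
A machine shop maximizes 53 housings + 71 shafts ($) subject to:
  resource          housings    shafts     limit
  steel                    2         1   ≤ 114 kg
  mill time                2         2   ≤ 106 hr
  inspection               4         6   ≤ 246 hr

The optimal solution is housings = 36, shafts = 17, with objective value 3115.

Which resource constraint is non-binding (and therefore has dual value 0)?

steel: 89/114 (slack 25)
mill time: 106/106 (binding)
inspection: 246/246 (binding)
By complementary slackness, a constraint with positive slack has shadow price 0 → steel.

steel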